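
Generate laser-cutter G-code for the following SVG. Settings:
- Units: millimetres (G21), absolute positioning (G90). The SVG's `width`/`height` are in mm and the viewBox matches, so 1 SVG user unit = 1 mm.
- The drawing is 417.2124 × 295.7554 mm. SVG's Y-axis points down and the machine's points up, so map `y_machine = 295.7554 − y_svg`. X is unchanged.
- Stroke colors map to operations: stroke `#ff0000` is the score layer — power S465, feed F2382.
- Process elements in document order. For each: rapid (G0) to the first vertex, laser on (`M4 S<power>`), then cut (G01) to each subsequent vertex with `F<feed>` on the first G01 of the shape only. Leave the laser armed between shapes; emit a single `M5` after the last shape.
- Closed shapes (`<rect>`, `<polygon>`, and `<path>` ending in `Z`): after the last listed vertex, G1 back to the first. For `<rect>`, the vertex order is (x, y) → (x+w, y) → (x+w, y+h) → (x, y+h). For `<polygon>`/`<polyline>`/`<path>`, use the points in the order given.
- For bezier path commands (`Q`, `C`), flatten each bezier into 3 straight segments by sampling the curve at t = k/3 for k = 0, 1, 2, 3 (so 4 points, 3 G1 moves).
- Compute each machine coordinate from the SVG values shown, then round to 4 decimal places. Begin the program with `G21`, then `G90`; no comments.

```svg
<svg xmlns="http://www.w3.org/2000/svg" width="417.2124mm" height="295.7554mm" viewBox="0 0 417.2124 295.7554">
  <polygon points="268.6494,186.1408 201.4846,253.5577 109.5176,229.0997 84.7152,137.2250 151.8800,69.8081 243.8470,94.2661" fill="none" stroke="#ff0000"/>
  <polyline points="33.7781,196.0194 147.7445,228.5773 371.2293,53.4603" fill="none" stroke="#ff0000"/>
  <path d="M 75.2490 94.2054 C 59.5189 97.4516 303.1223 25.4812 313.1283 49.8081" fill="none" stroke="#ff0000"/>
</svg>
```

G21
G90
G0 X268.6494 Y109.6146
M4 S465
G01 X201.4846 Y42.1977 F2382
G01 X109.5176 Y66.6557
G01 X84.7152 Y158.5304
G01 X151.8800 Y225.9473
G01 X243.8470 Y201.4893
G01 X268.6494 Y109.6146
G0 X33.7781 Y99.7360
M4 S465
G01 X147.7445 Y67.1781 F2382
G01 X371.2293 Y242.2951
G0 X75.2490 Y201.5500
M4 S465
G01 X127.7067 Y217.0236 F2382
G01 X243.5132 Y244.5275
G01 X313.1283 Y245.9473
M5

viewBox `0 0 417.2124 295.7554` with mm width/height → 1 unit = 1 mm. Flip: y_m = 295.7554 − y_svg.

**Shape 1** — `<polygon>` regular polygon, stroke `#ff0000` → score (S465, F2382). Machine vertices: (268.6494,109.6146) → (201.4846,42.1977) → (109.5176,66.6557) → (84.7152,158.5304) → (151.8800,225.9473) → (243.8470,201.4893) → (268.6494,109.6146). Closed: final G1 returns to the first vertex.

**Shape 2** — `<polyline>` open polyline, stroke `#ff0000` → score (S465, F2382). Machine vertices: (33.7781,99.7360) → (147.7445,67.1781) → (371.2293,242.2951). Open path.

**Shape 3** — `<path>` cubic bezier, stroke `#ff0000` → score (S465, F2382). Control points (SVG): P0=(75.2490,94.2054), P1=(59.5189,97.4516), P2=(303.1223,25.4812), P3=(313.1283,49.8081); sampled at t=k/3. Machine vertices: (75.2490,201.5500) → (127.7067,217.0236) → (243.5132,244.5275) → (313.1283,245.9473). Open path.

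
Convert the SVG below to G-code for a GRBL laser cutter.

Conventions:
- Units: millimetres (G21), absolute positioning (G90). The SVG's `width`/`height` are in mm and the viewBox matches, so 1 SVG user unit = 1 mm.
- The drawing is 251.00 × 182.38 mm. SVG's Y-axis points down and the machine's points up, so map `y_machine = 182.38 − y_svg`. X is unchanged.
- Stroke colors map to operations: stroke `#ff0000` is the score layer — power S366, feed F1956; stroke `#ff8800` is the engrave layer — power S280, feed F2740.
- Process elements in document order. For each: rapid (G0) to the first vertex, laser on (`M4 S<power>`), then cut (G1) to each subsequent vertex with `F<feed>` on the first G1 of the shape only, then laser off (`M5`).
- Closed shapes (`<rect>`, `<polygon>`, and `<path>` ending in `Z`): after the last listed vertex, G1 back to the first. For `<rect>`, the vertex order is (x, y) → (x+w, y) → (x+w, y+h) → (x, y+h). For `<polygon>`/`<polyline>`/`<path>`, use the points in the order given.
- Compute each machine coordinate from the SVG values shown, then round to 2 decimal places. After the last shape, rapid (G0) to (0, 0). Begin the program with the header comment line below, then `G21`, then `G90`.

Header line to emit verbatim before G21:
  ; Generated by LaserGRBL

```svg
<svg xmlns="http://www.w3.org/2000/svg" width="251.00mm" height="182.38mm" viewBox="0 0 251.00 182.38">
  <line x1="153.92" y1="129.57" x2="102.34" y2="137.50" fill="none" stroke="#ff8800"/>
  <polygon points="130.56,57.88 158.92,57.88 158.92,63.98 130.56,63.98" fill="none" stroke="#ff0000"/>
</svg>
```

; Generated by LaserGRBL
G21
G90
G0 X153.92 Y52.81
M4 S280
G1 X102.34 Y44.88 F2740
M5
G0 X130.56 Y124.50
M4 S366
G1 X158.92 Y124.50 F1956
G1 X158.92 Y118.40
G1 X130.56 Y118.40
G1 X130.56 Y124.50
M5
G0 X0.00 Y0.00

Since the viewBox matches the mm dimensions, user units are millimetres directly. The only transform is the Y-flip y_m = 182.38 − y_svg.

Shape 1 is a line segment drawn with `<line>`. Its stroke #ff8800 means engrave at S280, F2740. After flipping Y the toolpath is (153.92,52.81) → (102.34,44.88).

Shape 2 is a rectangle drawn with `<polygon>`. Its stroke #ff0000 means score at S366, F1956. After flipping Y the toolpath is (130.56,124.50) → (158.92,124.50) → (158.92,118.40) → (130.56,118.40) → (130.56,124.50), returning to the start.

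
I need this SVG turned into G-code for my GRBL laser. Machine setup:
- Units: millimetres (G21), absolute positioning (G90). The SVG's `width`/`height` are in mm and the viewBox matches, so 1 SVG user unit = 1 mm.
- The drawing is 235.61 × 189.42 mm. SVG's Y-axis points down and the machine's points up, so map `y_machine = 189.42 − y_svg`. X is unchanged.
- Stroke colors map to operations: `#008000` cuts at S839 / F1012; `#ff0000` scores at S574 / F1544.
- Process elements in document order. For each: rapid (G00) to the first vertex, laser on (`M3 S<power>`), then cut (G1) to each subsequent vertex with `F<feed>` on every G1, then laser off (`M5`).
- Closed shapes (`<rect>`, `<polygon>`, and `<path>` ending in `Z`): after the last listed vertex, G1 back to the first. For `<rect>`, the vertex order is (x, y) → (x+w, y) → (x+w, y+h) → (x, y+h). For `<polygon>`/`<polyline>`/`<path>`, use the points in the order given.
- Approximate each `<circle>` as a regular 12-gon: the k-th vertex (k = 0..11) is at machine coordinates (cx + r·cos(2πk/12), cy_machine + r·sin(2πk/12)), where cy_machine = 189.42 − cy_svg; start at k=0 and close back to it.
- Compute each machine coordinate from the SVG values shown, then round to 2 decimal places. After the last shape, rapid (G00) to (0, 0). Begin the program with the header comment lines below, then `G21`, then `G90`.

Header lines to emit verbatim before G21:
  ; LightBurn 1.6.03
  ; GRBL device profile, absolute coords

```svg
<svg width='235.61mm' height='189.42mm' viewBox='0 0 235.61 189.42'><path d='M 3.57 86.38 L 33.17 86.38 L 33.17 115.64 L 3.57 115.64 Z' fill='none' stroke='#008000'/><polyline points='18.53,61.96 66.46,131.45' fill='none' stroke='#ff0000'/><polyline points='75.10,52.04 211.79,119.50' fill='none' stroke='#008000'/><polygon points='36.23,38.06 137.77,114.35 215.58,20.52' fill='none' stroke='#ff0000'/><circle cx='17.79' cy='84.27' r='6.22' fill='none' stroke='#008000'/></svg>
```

1 u = 1 mm; y_m = 189.42 − y.

[1] `<path>` rectangle, #008000→cut S839 F1012: (3.57,103.04) → (33.17,103.04) → (33.17,73.78) → (3.57,73.78) → (3.57,103.04) (closed)

[2] `<polyline>` line segment, #ff0000→score S574 F1544: (18.53,127.46) → (66.46,57.97)

[3] `<polyline>` line segment, #008000→cut S839 F1012: (75.10,137.38) → (211.79,69.92)

[4] `<polygon>` closed polygon, #ff0000→score S574 F1544: (36.23,151.36) → (137.77,75.07) → (215.58,168.90) → (36.23,151.36) (closed)

[5] `<circle>` circle, #008000→cut S839 F1012: (24.01,105.15) → (23.18,108.26) → (20.90,110.54) → (17.79,111.37) → (14.68,110.54) → (12.40,108.26) → (11.57,105.15) → (12.40,102.04) → (14.68,99.76) → (17.79,98.93) → (20.90,99.76) → (23.18,102.04) → (24.01,105.15) (closed)

; LightBurn 1.6.03
; GRBL device profile, absolute coords
G21
G90
G00 X3.57 Y103.04
M3 S839
G1 X33.17 Y103.04 F1012
G1 X33.17 Y73.78 F1012
G1 X3.57 Y73.78 F1012
G1 X3.57 Y103.04 F1012
M5
G00 X18.53 Y127.46
M3 S574
G1 X66.46 Y57.97 F1544
M5
G00 X75.10 Y137.38
M3 S839
G1 X211.79 Y69.92 F1012
M5
G00 X36.23 Y151.36
M3 S574
G1 X137.77 Y75.07 F1544
G1 X215.58 Y168.90 F1544
G1 X36.23 Y151.36 F1544
M5
G00 X24.01 Y105.15
M3 S839
G1 X23.18 Y108.26 F1012
G1 X20.90 Y110.54 F1012
G1 X17.79 Y111.37 F1012
G1 X14.68 Y110.54 F1012
G1 X12.40 Y108.26 F1012
G1 X11.57 Y105.15 F1012
G1 X12.40 Y102.04 F1012
G1 X14.68 Y99.76 F1012
G1 X17.79 Y98.93 F1012
G1 X20.90 Y99.76 F1012
G1 X23.18 Y102.04 F1012
G1 X24.01 Y105.15 F1012
M5
G00 X0.00 Y0.00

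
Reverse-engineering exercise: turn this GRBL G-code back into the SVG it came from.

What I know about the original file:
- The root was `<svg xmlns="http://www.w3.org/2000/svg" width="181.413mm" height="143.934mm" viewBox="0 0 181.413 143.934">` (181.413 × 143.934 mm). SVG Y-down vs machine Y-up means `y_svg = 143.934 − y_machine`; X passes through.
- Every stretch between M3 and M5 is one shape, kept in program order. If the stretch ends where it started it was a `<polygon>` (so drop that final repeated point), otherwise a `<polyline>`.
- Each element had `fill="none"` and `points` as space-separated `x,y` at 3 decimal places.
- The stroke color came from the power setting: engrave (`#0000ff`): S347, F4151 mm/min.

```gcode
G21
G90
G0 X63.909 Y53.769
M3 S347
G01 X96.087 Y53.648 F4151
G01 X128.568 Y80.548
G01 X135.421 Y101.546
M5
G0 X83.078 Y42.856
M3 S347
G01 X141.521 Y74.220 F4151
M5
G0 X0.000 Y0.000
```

<svg xmlns="http://www.w3.org/2000/svg" width="181.413mm" height="143.934mm" viewBox="0 0 181.413 143.934">
  <polyline points="63.909,90.165 96.087,90.286 128.568,63.386 135.421,42.388" fill="none" stroke="#0000ff"/>
  <polyline points="83.078,101.078 141.521,69.714" fill="none" stroke="#0000ff"/>
</svg>

Machine Y-up, SVG Y-down with viewBox height 143.934, so y_svg = 143.934 − y_machine; X carries over. Every run uses S347, so all elements get stroke `#0000ff` (engrave).

Run 1: The run is open, so emit a `<polyline>` with points (Y-flipped): 63.909,90.165 96.087,90.286 128.568,63.386 135.421,42.388.

Run 2: The run is open, so emit a `<polyline>` with points (Y-flipped): 83.078,101.078 141.521,69.714.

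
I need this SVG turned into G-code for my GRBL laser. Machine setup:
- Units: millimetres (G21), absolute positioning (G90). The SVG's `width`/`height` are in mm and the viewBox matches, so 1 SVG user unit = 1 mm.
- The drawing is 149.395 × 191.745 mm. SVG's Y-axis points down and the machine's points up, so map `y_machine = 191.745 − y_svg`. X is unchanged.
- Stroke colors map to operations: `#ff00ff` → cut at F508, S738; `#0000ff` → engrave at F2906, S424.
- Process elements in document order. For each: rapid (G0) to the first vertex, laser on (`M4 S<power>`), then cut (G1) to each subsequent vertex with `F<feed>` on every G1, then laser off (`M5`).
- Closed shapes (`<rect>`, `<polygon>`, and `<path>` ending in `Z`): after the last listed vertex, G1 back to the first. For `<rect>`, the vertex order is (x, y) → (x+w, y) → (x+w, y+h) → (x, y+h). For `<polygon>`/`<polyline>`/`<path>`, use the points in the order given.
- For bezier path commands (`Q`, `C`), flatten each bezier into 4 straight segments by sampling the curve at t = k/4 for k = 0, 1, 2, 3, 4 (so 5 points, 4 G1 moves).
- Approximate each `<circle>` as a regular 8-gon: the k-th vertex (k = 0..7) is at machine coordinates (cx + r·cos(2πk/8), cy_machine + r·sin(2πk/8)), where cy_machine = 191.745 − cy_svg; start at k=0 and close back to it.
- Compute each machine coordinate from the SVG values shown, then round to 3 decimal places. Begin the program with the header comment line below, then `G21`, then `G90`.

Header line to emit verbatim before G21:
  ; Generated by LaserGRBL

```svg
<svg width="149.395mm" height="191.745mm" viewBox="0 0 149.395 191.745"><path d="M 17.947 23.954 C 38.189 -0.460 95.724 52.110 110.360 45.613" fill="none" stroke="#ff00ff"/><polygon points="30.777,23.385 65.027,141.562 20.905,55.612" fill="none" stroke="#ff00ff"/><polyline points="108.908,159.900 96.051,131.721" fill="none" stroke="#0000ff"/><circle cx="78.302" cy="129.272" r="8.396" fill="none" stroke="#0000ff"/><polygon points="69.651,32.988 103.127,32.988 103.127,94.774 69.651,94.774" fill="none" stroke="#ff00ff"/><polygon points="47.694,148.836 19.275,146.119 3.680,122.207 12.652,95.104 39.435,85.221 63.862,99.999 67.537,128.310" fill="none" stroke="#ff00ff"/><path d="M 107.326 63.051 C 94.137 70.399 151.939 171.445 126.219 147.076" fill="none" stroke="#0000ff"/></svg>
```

viewBox `0 0 149.395 191.745` with mm width/height → 1 unit = 1 mm. Flip: y_m = 191.745 − y_svg.

**Shape 1** — `<path>` cubic bezier, stroke `#ff00ff` → cut (S738, F508). Control points (SVG): P0=(17.947,23.954), P1=(38.189,-0.460), P2=(95.724,52.110), P3=(110.360,45.613); sampled at t=k/4. Machine vertices: (17.947,167.791) → (38.868,173.793) → (66.256,163.680) → (92.592,150.209) → (110.360,146.132). Open path.

**Shape 2** — `<polygon>` closed polygon, stroke `#ff00ff` → cut (S738, F508). Machine vertices: (30.777,168.360) → (65.027,50.183) → (20.905,136.133) → (30.777,168.360). Closed: final G1 returns to the first vertex.

**Shape 3** — `<polyline>` line segment, stroke `#0000ff` → engrave (S424, F2906). Machine vertices: (108.908,31.845) → (96.051,60.024). Open path.

**Shape 4** — `<circle>` circle, stroke `#0000ff` → engrave (S424, F2906). Machine vertices: (86.698,62.473) → (84.239,68.410) → (78.302,70.869) → (72.365,68.410) → (69.906,62.473) → (72.365,56.536) → (78.302,54.077) → (84.239,56.536) → (86.698,62.473). Closed: final G1 returns to the first vertex.

**Shape 5** — `<polygon>` rectangle, stroke `#ff00ff` → cut (S738, F508). Machine vertices: (69.651,158.757) → (103.127,158.757) → (103.127,96.971) → (69.651,96.971) → (69.651,158.757). Closed: final G1 returns to the first vertex.

**Shape 6** — `<polygon>` regular polygon, stroke `#ff00ff` → cut (S738, F508). Machine vertices: (47.694,42.909) → (19.275,45.626) → (3.680,69.538) → (12.652,96.641) → (39.435,106.524) → (63.862,91.746) → (67.537,63.435) → (47.694,42.909). Closed: final G1 returns to the first vertex.

**Shape 7** — `<path>` cubic bezier, stroke `#0000ff` → engrave (S424, F2906). Control points (SVG): P0=(107.326,63.051), P1=(94.137,70.399), P2=(151.939,171.445), P3=(126.219,147.076); sampled at t=k/4. Machine vertices: (107.326,128.694) → (108.331,109.038) → (121.472,74.788) → (132.263,46.484) → (126.219,44.669). Open path.

; Generated by LaserGRBL
G21
G90
G0 X17.947 Y167.791
M4 S738
G1 X38.868 Y173.793 F508
G1 X66.256 Y163.680 F508
G1 X92.592 Y150.209 F508
G1 X110.360 Y146.132 F508
M5
G0 X30.777 Y168.360
M4 S738
G1 X65.027 Y50.183 F508
G1 X20.905 Y136.133 F508
G1 X30.777 Y168.360 F508
M5
G0 X108.908 Y31.845
M4 S424
G1 X96.051 Y60.024 F2906
M5
G0 X86.698 Y62.473
M4 S424
G1 X84.239 Y68.410 F2906
G1 X78.302 Y70.869 F2906
G1 X72.365 Y68.410 F2906
G1 X69.906 Y62.473 F2906
G1 X72.365 Y56.536 F2906
G1 X78.302 Y54.077 F2906
G1 X84.239 Y56.536 F2906
G1 X86.698 Y62.473 F2906
M5
G0 X69.651 Y158.757
M4 S738
G1 X103.127 Y158.757 F508
G1 X103.127 Y96.971 F508
G1 X69.651 Y96.971 F508
G1 X69.651 Y158.757 F508
M5
G0 X47.694 Y42.909
M4 S738
G1 X19.275 Y45.626 F508
G1 X3.680 Y69.538 F508
G1 X12.652 Y96.641 F508
G1 X39.435 Y106.524 F508
G1 X63.862 Y91.746 F508
G1 X67.537 Y63.435 F508
G1 X47.694 Y42.909 F508
M5
G0 X107.326 Y128.694
M4 S424
G1 X108.331 Y109.038 F2906
G1 X121.472 Y74.788 F2906
G1 X132.263 Y46.484 F2906
G1 X126.219 Y44.669 F2906
M5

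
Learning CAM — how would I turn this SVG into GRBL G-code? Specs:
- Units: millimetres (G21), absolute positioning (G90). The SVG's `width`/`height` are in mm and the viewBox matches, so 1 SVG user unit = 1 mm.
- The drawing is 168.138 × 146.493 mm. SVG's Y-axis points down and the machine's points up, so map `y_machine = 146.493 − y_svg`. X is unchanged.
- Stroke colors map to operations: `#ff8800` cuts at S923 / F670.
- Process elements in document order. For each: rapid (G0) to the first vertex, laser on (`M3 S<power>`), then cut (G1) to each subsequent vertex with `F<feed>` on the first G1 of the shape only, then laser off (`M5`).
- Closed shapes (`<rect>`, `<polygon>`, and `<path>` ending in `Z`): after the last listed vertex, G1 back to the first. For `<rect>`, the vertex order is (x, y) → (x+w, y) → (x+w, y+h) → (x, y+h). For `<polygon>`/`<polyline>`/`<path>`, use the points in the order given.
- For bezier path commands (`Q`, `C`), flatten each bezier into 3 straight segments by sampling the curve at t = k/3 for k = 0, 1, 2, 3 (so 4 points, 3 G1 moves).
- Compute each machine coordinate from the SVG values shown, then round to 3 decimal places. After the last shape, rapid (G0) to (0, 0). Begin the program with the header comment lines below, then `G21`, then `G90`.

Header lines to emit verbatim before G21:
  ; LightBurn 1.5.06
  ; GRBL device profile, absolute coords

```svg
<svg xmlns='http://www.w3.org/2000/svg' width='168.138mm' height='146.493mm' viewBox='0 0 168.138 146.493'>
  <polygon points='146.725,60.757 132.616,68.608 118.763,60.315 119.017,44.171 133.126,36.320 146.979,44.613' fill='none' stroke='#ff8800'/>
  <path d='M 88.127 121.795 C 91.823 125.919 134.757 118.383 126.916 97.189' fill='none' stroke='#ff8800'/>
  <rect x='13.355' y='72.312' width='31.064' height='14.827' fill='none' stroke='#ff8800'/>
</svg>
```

; LightBurn 1.5.06
; GRBL device profile, absolute coords
G21
G90
G0 X146.725 Y85.736
M3 S923
G1 X132.616 Y77.885 F670
G1 X118.763 Y86.178
G1 X119.017 Y102.322
G1 X133.126 Y110.173
G1 X146.979 Y101.880
G1 X146.725 Y85.736
M5
G0 X88.127 Y24.698
M3 S923
G1 X101.569 Y24.535 F670
G1 X121.166 Y32.589
G1 X126.916 Y49.304
M5
G0 X13.355 Y74.181
M3 S923
G1 X44.419 Y74.181 F670
G1 X44.419 Y59.354
G1 X13.355 Y59.354
G1 X13.355 Y74.181
M5
G0 X0.000 Y0.000

1 u = 1 mm; y_m = 146.493 − y.

[1] `<polygon>` regular polygon, #ff8800→cut S923 F670: (146.725,85.736) → (132.616,77.885) → (118.763,86.178) → (119.017,102.322) → (133.126,110.173) → (146.979,101.880) → (146.725,85.736) (closed)

[2] `<path>` cubic bezier, #ff8800→cut S923 F670: (88.127,24.698) → (101.569,24.535) → (121.166,32.589) → (126.916,49.304)

[3] `<rect>` rectangle, #ff8800→cut S923 F670: (13.355,74.181) → (44.419,74.181) → (44.419,59.354) → (13.355,59.354) → (13.355,74.181) (closed)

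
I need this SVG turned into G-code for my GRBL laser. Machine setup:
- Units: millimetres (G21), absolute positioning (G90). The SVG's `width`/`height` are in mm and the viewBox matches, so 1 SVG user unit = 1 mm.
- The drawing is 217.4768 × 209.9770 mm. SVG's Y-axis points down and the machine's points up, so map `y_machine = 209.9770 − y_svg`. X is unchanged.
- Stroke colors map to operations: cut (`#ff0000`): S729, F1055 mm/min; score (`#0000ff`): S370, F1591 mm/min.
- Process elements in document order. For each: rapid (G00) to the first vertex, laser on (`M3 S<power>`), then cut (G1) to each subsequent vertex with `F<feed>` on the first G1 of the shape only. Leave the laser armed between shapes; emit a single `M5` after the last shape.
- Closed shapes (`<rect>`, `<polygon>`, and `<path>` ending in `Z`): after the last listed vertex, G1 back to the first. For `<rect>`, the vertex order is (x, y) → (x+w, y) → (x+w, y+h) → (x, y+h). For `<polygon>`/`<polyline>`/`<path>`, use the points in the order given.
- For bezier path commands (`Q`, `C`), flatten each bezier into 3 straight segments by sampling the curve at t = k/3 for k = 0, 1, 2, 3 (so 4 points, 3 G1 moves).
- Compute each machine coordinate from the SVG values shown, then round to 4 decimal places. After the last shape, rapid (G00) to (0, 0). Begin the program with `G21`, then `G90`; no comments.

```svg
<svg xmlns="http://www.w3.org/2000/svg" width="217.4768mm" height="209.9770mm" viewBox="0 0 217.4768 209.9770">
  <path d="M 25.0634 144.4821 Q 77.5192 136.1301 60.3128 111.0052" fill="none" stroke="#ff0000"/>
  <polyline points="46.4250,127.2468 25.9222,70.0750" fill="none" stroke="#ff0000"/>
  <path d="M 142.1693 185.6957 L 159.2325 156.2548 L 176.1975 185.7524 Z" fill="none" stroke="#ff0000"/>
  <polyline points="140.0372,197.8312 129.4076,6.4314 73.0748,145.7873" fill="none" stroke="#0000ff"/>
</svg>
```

1 u = 1 mm; y_m = 209.9770 − y.

[1] `<path>` quadratic bezier, #ff0000→cut S729 F1055: (25.0634,65.4949) → (52.2937,72.9266) → (64.0435,84.0855) → (60.3128,98.9718)

[2] `<polyline>` line segment, #ff0000→cut S729 F1055: (46.4250,82.7302) → (25.9222,139.9020)

[3] `<path>` regular polygon, #ff0000→cut S729 F1055: (142.1693,24.2813) → (159.2325,53.7222) → (176.1975,24.2246) → (142.1693,24.2813) (closed)

[4] `<polyline>` open polyline, #0000ff→score S370 F1591: (140.0372,12.1458) → (129.4076,203.5456) → (73.0748,64.1897)

G21
G90
G00 X25.0634 Y65.4949
M3 S729
G1 X52.2937 Y72.9266 F1055
G1 X64.0435 Y84.0855
G1 X60.3128 Y98.9718
G00 X46.4250 Y82.7302
M3 S729
G1 X25.9222 Y139.9020 F1055
G00 X142.1693 Y24.2813
M3 S729
G1 X159.2325 Y53.7222 F1055
G1 X176.1975 Y24.2246
G1 X142.1693 Y24.2813
G00 X140.0372 Y12.1458
M3 S370
G1 X129.4076 Y203.5456 F1591
G1 X73.0748 Y64.1897
M5
G00 X0.0000 Y0.0000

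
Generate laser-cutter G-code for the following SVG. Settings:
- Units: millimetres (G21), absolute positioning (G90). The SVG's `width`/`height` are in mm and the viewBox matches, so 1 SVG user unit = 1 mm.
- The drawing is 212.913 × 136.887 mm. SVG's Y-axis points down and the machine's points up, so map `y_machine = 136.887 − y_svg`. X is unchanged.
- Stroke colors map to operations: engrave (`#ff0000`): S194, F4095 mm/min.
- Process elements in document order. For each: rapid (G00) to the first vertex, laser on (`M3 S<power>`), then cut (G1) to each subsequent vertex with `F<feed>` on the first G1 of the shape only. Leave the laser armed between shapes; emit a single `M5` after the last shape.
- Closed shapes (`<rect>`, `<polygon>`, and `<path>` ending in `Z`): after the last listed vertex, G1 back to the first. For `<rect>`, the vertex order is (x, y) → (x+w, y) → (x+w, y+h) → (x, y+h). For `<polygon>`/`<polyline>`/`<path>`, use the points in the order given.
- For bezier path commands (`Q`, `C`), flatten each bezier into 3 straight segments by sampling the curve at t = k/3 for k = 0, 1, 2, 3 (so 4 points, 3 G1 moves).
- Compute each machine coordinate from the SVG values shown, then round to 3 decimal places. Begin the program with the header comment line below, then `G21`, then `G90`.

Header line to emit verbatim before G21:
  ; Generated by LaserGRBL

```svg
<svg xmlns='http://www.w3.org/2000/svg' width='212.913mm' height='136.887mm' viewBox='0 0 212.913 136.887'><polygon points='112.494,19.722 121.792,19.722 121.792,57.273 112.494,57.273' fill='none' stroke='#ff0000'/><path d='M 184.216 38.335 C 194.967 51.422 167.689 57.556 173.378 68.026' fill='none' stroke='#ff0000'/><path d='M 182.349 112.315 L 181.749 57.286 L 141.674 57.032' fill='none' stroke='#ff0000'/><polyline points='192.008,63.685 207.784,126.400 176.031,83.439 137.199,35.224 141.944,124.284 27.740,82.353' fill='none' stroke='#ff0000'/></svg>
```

Since the viewBox matches the mm dimensions, user units are millimetres directly. The only transform is the Y-flip y_m = 136.887 − y_svg.

Shape 1 is a rectangle drawn with `<polygon>`. Its stroke #ff0000 means engrave at S194, F4095. After flipping Y the toolpath is (112.494,117.165) → (121.792,117.165) → (121.792,79.614) → (112.494,79.614) → (112.494,117.165), returning to the start.

Shape 2 is a cubic bezier drawn with `<path>`. Its stroke #ff0000 means engrave at S194, F4095. After flipping Y the toolpath is (184.216,98.552) → (184.920,87.365) → (176.049,78.304) → (173.378,68.861).

Shape 3 is a open polyline drawn with `<path>`. Its stroke #ff0000 means engrave at S194, F4095. After flipping Y the toolpath is (182.349,24.572) → (181.749,79.601) → (141.674,79.855).

Shape 4 is a open polyline drawn with `<polyline>`. Its stroke #ff0000 means engrave at S194, F4095. After flipping Y the toolpath is (192.008,73.202) → (207.784,10.487) → (176.031,53.448) → (137.199,101.663) → (141.944,12.603) → (27.740,54.534).

; Generated by LaserGRBL
G21
G90
G00 X112.494 Y117.165
M3 S194
G1 X121.792 Y117.165 F4095
G1 X121.792 Y79.614
G1 X112.494 Y79.614
G1 X112.494 Y117.165
G00 X184.216 Y98.552
M3 S194
G1 X184.920 Y87.365 F4095
G1 X176.049 Y78.304
G1 X173.378 Y68.861
G00 X182.349 Y24.572
M3 S194
G1 X181.749 Y79.601 F4095
G1 X141.674 Y79.855
G00 X192.008 Y73.202
M3 S194
G1 X207.784 Y10.487 F4095
G1 X176.031 Y53.448
G1 X137.199 Y101.663
G1 X141.944 Y12.603
G1 X27.740 Y54.534
M5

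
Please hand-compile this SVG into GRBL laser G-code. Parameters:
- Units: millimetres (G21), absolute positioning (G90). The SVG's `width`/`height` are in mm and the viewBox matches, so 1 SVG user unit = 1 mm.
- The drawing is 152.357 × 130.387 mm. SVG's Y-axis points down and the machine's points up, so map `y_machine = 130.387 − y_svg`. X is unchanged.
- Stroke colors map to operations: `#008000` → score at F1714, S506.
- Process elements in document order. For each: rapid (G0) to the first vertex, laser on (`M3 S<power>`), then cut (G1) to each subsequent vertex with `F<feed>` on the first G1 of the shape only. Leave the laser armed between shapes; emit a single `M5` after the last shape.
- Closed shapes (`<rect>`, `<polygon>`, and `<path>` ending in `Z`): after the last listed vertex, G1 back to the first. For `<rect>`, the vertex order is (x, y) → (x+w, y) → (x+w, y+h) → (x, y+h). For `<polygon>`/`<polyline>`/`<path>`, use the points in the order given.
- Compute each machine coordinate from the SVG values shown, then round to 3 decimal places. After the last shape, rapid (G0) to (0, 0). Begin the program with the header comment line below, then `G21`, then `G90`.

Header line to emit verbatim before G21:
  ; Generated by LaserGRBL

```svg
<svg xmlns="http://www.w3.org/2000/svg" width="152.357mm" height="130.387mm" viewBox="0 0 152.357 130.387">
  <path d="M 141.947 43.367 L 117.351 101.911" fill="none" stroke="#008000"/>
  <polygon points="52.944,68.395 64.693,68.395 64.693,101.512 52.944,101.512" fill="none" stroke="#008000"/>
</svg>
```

Since the viewBox matches the mm dimensions, user units are millimetres directly. The only transform is the Y-flip y_m = 130.387 − y_svg.

Shape 1 is a line segment drawn with `<path>`. Its stroke #008000 means score at S506, F1714. After flipping Y the toolpath is (141.947,87.020) → (117.351,28.476).

Shape 2 is a rectangle drawn with `<polygon>`. Its stroke #008000 means score at S506, F1714. After flipping Y the toolpath is (52.944,61.992) → (64.693,61.992) → (64.693,28.875) → (52.944,28.875) → (52.944,61.992), returning to the start.

; Generated by LaserGRBL
G21
G90
G0 X141.947 Y87.020
M3 S506
G1 X117.351 Y28.476 F1714
G0 X52.944 Y61.992
M3 S506
G1 X64.693 Y61.992 F1714
G1 X64.693 Y28.875
G1 X52.944 Y28.875
G1 X52.944 Y61.992
M5
G0 X0.000 Y0.000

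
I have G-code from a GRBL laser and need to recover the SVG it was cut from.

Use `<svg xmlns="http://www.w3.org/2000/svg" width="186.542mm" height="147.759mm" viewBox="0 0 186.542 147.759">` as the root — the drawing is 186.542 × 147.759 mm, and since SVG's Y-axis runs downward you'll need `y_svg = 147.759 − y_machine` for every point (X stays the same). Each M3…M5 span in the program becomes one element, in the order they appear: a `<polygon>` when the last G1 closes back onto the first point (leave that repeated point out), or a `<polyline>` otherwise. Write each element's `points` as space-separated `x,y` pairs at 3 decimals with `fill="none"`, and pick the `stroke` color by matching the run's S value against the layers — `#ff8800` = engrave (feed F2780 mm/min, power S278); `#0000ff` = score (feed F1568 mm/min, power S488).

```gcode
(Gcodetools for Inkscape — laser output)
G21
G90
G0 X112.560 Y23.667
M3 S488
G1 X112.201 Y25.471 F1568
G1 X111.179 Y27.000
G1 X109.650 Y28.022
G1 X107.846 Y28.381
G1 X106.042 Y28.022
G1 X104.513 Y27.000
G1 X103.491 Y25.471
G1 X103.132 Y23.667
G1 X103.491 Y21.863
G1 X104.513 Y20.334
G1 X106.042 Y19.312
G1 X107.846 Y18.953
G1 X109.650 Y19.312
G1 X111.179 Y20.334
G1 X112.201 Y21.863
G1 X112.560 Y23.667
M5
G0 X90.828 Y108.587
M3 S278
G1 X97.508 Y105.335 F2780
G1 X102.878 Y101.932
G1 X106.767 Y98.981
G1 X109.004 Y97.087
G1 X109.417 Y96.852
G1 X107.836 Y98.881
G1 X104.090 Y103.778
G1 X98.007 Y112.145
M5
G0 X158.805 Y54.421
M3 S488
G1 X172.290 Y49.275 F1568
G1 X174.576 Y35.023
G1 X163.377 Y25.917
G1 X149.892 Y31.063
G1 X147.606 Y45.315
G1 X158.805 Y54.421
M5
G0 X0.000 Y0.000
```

Each laser-on run becomes one SVG element. Flip Y back into SVG space with y_svg = 147.759 − y_machine.

Run 1: power S488 maps to stroke `#0000ff` (score). The run returns to its start, so emit a `<polygon>` with points (Y-flipped): 112.560,124.092 112.201,122.288 111.179,120.759 109.650,119.737 107.846,119.378 106.042,119.737 104.513,120.759 103.491,122.288 103.132,124.092 103.491,125.896 104.513,127.425 106.042,128.447 107.846,128.806 109.650,128.447 111.179,127.425 112.201,125.896.

Run 2: S278 ⇒ engrave layer `#ff8800`. The run is open, so emit a `<polyline>` with points (Y-flipped): 90.828,39.172 97.508,42.424 102.878,45.827 106.767,48.778 109.004,50.672 109.417,50.907 107.836,48.878 104.090,43.981 98.007,35.614.

Run 3: the run's S488 means `#0000ff` (score). The run returns to its start, so emit a `<polygon>` with points (Y-flipped): 158.805,93.338 172.290,98.484 174.576,112.736 163.377,121.842 149.892,116.696 147.606,102.444.

<svg xmlns="http://www.w3.org/2000/svg" width="186.542mm" height="147.759mm" viewBox="0 0 186.542 147.759">
  <polygon points="112.560,124.092 112.201,122.288 111.179,120.759 109.650,119.737 107.846,119.378 106.042,119.737 104.513,120.759 103.491,122.288 103.132,124.092 103.491,125.896 104.513,127.425 106.042,128.447 107.846,128.806 109.650,128.447 111.179,127.425 112.201,125.896" fill="none" stroke="#0000ff"/>
  <polyline points="90.828,39.172 97.508,42.424 102.878,45.827 106.767,48.778 109.004,50.672 109.417,50.907 107.836,48.878 104.090,43.981 98.007,35.614" fill="none" stroke="#ff8800"/>
  <polygon points="158.805,93.338 172.290,98.484 174.576,112.736 163.377,121.842 149.892,116.696 147.606,102.444" fill="none" stroke="#0000ff"/>
</svg>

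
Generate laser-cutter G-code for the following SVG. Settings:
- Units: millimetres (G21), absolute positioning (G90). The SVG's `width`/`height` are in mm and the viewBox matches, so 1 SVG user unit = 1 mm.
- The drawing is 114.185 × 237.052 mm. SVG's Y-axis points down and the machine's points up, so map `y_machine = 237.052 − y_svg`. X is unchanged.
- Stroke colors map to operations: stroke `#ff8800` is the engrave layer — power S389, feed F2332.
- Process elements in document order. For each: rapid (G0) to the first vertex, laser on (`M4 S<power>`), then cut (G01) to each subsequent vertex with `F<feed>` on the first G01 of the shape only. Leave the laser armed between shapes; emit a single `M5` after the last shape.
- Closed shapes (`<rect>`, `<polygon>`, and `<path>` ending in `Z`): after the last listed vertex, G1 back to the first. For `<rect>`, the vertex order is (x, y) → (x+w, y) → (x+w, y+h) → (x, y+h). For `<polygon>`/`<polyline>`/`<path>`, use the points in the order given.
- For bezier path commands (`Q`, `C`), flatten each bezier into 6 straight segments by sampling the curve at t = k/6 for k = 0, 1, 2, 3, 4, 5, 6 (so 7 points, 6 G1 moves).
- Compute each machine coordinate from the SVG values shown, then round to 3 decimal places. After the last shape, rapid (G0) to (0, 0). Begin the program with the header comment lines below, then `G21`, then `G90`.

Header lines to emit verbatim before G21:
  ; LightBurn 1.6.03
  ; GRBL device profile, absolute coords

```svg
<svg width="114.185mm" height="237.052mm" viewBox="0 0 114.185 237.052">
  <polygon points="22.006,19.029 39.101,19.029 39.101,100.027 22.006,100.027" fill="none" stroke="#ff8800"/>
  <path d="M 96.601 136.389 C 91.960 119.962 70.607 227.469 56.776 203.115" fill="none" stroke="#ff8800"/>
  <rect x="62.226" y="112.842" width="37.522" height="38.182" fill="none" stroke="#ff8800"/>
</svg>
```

viewBox `0 0 114.185 237.052` with mm width/height → 1 unit = 1 mm. Flip: y_m = 237.052 − y_svg.

**Shape 1** — `<polygon>` rectangle, stroke `#ff8800` → engrave (S389, F2332). Machine vertices: (22.006,218.023) → (39.101,218.023) → (39.101,137.025) → (22.006,137.025) → (22.006,218.023). Closed: final G1 returns to the first vertex.

**Shape 2** — `<path>` cubic bezier, stroke `#ff8800` → engrave (S389, F2332). Control points (SVG): P0=(96.601,136.389), P1=(91.960,119.962), P2=(70.607,227.469), P3=(56.776,203.115); sampled at t=k/6. Machine vertices: (96.601,100.663) → (93.000,99.733) → (87.287,85.253) → (80.135,64.327) → (72.217,44.063) → (64.206,31.564) → (56.776,33.937). Open path.

**Shape 3** — `<rect>` rectangle, stroke `#ff8800` → engrave (S389, F2332). Machine vertices: (62.226,124.210) → (99.748,124.210) → (99.748,86.028) → (62.226,86.028) → (62.226,124.210). Closed: final G1 returns to the first vertex.

; LightBurn 1.6.03
; GRBL device profile, absolute coords
G21
G90
G0 X22.006 Y218.023
M4 S389
G01 X39.101 Y218.023 F2332
G01 X39.101 Y137.025
G01 X22.006 Y137.025
G01 X22.006 Y218.023
G0 X96.601 Y100.663
M4 S389
G01 X93.000 Y99.733 F2332
G01 X87.287 Y85.253
G01 X80.135 Y64.327
G01 X72.217 Y44.063
G01 X64.206 Y31.564
G01 X56.776 Y33.937
G0 X62.226 Y124.210
M4 S389
G01 X99.748 Y124.210 F2332
G01 X99.748 Y86.028
G01 X62.226 Y86.028
G01 X62.226 Y124.210
M5
G0 X0.000 Y0.000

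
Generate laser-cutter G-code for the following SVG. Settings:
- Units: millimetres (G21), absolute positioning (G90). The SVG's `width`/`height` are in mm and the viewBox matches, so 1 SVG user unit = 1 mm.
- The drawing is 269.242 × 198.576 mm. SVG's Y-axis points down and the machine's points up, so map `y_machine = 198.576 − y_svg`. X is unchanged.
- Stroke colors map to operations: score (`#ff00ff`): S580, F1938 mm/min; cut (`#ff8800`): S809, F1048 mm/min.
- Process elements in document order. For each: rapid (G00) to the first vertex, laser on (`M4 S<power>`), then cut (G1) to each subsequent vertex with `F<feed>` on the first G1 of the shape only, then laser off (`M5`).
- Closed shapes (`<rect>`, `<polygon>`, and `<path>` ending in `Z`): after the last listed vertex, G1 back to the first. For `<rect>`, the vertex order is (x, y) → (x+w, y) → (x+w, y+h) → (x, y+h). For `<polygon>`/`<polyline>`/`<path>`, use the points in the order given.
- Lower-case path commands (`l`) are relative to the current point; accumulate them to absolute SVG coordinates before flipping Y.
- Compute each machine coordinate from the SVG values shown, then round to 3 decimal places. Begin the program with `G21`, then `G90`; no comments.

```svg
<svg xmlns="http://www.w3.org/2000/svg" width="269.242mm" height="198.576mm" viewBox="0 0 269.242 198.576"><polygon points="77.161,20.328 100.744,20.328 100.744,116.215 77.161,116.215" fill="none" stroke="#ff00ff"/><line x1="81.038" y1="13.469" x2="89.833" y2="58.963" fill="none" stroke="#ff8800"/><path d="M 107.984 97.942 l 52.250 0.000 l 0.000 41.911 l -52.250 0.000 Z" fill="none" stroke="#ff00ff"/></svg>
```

G21
G90
G00 X77.161 Y178.248
M4 S580
G1 X100.744 Y178.248 F1938
G1 X100.744 Y82.361
G1 X77.161 Y82.361
G1 X77.161 Y178.248
M5
G00 X81.038 Y185.107
M4 S809
G1 X89.833 Y139.613 F1048
M5
G00 X107.984 Y100.634
M4 S580
G1 X160.234 Y100.634 F1938
G1 X160.234 Y58.723
G1 X107.984 Y58.723
G1 X107.984 Y100.634
M5

viewBox `0 0 269.242 198.576` with mm width/height → 1 unit = 1 mm. Flip: y_m = 198.576 − y_svg.

**Shape 1** — `<polygon>` rectangle, stroke `#ff00ff` → score (S580, F1938). Machine vertices: (77.161,178.248) → (100.744,178.248) → (100.744,82.361) → (77.161,82.361) → (77.161,178.248). Closed: final G1 returns to the first vertex.

**Shape 2** — `<line>` line segment, stroke `#ff8800` → cut (S809, F1048). Machine vertices: (81.038,185.107) → (89.833,139.613). Open path.

**Shape 3** — `<path>` rectangle, stroke `#ff00ff` → score (S580, F1938). Machine vertices: (107.984,100.634) → (160.234,100.634) → (160.234,58.723) → (107.984,58.723) → (107.984,100.634). Closed: final G1 returns to the first vertex.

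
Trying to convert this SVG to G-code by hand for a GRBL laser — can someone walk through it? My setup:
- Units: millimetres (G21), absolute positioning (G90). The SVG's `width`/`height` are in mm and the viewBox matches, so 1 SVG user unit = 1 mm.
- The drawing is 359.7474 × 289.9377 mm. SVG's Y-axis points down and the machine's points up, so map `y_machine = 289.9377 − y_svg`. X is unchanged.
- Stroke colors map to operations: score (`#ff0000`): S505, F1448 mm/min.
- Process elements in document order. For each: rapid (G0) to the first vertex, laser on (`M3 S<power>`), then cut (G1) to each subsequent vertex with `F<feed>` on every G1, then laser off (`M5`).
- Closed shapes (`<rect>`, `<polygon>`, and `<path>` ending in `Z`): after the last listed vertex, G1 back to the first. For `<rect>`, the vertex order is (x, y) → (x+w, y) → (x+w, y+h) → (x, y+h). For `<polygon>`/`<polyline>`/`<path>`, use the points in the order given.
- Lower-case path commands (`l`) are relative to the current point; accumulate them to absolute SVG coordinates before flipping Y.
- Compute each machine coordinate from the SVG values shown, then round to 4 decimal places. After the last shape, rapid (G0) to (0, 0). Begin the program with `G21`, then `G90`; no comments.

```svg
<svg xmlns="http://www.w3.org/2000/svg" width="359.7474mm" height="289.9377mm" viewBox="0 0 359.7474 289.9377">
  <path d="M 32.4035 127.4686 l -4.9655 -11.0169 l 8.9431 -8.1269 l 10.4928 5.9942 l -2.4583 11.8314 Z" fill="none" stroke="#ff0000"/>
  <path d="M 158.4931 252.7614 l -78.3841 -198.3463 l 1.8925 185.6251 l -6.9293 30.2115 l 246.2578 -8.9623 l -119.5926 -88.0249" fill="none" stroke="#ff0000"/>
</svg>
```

1 u = 1 mm; y_m = 289.9377 − y.

[1] `<path>` regular polygon, #ff0000→score S505 F1448: (32.4035,162.4691) → (27.4380,173.4860) → (36.3811,181.6129) → (46.8739,175.6187) → (44.4156,163.7873) → (32.4035,162.4691) (closed)

[2] `<path>` open polyline, #ff0000→score S505 F1448: (158.4931,37.1763) → (80.1090,235.5226) → (82.0015,49.8975) → (75.0722,19.6860) → (321.3300,28.6483) → (201.7374,116.6732)

G21
G90
G0 X32.4035 Y162.4691
M3 S505
G1 X27.4380 Y173.4860 F1448
G1 X36.3811 Y181.6129 F1448
G1 X46.8739 Y175.6187 F1448
G1 X44.4156 Y163.7873 F1448
G1 X32.4035 Y162.4691 F1448
M5
G0 X158.4931 Y37.1763
M3 S505
G1 X80.1090 Y235.5226 F1448
G1 X82.0015 Y49.8975 F1448
G1 X75.0722 Y19.6860 F1448
G1 X321.3300 Y28.6483 F1448
G1 X201.7374 Y116.6732 F1448
M5
G0 X0.0000 Y0.0000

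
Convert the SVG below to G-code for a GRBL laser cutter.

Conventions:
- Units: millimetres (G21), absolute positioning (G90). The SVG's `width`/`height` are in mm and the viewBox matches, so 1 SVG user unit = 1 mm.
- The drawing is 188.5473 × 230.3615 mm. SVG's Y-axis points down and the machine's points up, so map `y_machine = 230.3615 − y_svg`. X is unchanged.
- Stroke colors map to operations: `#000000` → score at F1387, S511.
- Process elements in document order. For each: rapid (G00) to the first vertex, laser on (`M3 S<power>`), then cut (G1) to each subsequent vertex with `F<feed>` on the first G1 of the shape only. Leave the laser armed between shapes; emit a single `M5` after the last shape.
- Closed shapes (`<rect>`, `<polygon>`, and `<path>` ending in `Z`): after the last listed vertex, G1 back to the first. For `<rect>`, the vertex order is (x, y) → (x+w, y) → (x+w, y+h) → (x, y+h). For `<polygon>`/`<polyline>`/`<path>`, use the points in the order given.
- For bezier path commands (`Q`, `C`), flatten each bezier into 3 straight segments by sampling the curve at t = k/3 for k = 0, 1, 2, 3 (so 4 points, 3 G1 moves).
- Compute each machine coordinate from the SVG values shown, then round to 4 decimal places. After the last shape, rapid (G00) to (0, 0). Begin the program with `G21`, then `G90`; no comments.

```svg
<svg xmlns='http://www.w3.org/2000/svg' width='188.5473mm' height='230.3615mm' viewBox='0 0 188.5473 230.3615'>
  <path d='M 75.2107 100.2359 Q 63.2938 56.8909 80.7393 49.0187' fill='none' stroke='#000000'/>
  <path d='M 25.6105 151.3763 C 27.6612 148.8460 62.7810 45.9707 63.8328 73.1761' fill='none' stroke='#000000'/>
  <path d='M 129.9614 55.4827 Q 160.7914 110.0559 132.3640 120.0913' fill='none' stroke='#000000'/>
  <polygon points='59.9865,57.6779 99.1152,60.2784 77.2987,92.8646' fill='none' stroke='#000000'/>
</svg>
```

G21
G90
G00 X75.2107 Y130.1256
M3 S511
G1 X70.5286 Y155.0808 F1387
G1 X72.3715 Y172.1532
G1 X80.7393 Y181.3428
G00 X25.6105 Y78.9852
M3 S511
G1 X36.1977 Y106.4295 F1387
G1 X53.9116 Y149.5649
G1 X63.8328 Y157.1854
G00 X129.9614 Y174.8788
M3 S511
G1 X143.9306 Y143.4453 F1387
G1 X144.7314 Y121.9091
G1 X132.3640 Y110.2702
G00 X59.9865 Y172.6836
M3 S511
G1 X99.1152 Y170.0831 F1387
G1 X77.2987 Y137.4969
G1 X59.9865 Y172.6836
M5
G00 X0.0000 Y0.0000

Since the viewBox matches the mm dimensions, user units are millimetres directly. The only transform is the Y-flip y_m = 230.3615 − y_svg.

Shape 1 is a quadratic bezier drawn with `<path>`. Its stroke #000000 means score at S511, F1387. After flipping Y the toolpath is (75.2107,130.1256) → (70.5286,155.0808) → (72.3715,172.1532) → (80.7393,181.3428).

Shape 2 is a cubic bezier drawn with `<path>`. Its stroke #000000 means score at S511, F1387. After flipping Y the toolpath is (25.6105,78.9852) → (36.1977,106.4295) → (53.9116,149.5649) → (63.8328,157.1854).

Shape 3 is a quadratic bezier drawn with `<path>`. Its stroke #000000 means score at S511, F1387. After flipping Y the toolpath is (129.9614,174.8788) → (143.9306,143.4453) → (144.7314,121.9091) → (132.3640,110.2702).

Shape 4 is a regular polygon drawn with `<polygon>`. Its stroke #000000 means score at S511, F1387. After flipping Y the toolpath is (59.9865,172.6836) → (99.1152,170.0831) → (77.2987,137.4969) → (59.9865,172.6836), returning to the start.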